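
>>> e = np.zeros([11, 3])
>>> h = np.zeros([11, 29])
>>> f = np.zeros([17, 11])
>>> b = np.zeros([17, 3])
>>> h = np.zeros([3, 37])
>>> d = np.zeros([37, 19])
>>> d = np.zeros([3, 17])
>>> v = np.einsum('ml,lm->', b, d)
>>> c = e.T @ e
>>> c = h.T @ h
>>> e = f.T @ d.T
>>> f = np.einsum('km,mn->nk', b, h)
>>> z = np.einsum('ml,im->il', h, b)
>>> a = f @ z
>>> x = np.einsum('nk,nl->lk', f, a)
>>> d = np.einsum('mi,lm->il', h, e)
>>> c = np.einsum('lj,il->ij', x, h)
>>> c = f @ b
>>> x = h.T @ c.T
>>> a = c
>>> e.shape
(11, 3)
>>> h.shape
(3, 37)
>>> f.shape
(37, 17)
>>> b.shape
(17, 3)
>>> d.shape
(37, 11)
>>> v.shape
()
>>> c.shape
(37, 3)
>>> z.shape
(17, 37)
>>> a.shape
(37, 3)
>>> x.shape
(37, 37)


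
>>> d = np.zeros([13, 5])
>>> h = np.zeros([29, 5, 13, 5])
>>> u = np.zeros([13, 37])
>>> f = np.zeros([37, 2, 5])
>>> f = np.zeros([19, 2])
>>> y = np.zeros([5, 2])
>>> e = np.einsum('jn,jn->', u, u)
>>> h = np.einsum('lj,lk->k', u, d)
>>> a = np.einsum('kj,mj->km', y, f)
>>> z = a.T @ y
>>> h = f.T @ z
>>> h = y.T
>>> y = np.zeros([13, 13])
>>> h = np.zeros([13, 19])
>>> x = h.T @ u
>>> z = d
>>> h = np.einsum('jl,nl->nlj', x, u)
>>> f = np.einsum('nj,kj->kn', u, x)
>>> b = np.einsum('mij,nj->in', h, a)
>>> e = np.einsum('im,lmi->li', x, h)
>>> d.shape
(13, 5)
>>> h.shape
(13, 37, 19)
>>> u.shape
(13, 37)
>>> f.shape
(19, 13)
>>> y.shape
(13, 13)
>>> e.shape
(13, 19)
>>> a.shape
(5, 19)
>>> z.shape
(13, 5)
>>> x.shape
(19, 37)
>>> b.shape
(37, 5)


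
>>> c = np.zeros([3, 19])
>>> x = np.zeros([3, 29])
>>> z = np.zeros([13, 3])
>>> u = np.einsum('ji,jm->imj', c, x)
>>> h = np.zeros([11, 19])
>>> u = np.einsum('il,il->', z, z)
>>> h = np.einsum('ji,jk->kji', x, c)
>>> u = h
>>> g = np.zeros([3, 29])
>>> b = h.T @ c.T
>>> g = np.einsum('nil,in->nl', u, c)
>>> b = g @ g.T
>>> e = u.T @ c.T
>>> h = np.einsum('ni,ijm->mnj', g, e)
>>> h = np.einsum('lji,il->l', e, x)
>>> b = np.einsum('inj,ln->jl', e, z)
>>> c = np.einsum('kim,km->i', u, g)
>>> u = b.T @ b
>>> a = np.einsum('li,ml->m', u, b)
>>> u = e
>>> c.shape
(3,)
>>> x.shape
(3, 29)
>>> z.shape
(13, 3)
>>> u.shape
(29, 3, 3)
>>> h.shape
(29,)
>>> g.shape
(19, 29)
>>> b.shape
(3, 13)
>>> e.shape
(29, 3, 3)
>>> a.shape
(3,)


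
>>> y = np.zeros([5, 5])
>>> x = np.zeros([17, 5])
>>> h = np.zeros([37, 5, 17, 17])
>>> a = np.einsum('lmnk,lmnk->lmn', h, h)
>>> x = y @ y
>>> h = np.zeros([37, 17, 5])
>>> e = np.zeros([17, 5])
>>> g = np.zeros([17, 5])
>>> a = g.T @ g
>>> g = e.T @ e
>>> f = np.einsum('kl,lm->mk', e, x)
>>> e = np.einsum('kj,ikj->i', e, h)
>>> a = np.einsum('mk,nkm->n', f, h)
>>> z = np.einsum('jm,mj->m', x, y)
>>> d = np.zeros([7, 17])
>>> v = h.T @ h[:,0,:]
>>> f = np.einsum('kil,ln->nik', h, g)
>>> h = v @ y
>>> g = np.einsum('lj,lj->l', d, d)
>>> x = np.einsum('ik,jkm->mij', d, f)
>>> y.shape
(5, 5)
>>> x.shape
(37, 7, 5)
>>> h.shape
(5, 17, 5)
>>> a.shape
(37,)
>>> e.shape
(37,)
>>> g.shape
(7,)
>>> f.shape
(5, 17, 37)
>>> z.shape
(5,)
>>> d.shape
(7, 17)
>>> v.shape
(5, 17, 5)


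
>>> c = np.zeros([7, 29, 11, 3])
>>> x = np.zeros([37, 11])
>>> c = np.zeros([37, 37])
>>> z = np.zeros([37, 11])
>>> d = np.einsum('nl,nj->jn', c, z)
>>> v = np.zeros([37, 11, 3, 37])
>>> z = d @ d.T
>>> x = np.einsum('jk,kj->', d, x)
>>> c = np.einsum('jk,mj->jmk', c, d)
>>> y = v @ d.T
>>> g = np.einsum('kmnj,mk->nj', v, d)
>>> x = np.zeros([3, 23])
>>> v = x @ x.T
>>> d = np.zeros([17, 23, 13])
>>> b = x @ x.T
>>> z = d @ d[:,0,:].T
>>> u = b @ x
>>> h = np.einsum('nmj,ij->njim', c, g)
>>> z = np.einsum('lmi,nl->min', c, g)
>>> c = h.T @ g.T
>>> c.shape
(11, 3, 37, 3)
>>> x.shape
(3, 23)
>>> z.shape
(11, 37, 3)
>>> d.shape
(17, 23, 13)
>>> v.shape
(3, 3)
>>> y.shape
(37, 11, 3, 11)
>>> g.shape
(3, 37)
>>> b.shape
(3, 3)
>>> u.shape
(3, 23)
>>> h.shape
(37, 37, 3, 11)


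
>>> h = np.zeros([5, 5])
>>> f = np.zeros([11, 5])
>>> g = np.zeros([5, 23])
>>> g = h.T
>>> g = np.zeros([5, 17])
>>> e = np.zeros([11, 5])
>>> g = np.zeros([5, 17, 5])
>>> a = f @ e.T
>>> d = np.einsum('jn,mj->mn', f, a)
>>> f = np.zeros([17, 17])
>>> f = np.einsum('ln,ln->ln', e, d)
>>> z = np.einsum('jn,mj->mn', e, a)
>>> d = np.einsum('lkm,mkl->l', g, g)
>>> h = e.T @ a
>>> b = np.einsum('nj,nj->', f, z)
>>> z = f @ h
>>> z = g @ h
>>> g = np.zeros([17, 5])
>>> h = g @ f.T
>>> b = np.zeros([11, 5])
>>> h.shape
(17, 11)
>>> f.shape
(11, 5)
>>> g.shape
(17, 5)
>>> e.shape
(11, 5)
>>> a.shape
(11, 11)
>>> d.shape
(5,)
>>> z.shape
(5, 17, 11)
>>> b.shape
(11, 5)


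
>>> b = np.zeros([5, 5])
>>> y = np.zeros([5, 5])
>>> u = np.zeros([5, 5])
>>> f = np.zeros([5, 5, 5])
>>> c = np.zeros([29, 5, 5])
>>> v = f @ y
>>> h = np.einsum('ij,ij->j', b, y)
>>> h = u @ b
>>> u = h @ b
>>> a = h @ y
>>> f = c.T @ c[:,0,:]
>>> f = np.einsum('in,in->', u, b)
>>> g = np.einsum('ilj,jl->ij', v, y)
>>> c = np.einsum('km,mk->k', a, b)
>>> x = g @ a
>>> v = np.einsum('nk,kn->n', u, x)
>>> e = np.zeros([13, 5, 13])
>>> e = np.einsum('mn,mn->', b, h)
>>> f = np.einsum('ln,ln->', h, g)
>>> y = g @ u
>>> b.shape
(5, 5)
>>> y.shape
(5, 5)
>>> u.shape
(5, 5)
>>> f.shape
()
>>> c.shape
(5,)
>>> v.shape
(5,)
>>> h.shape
(5, 5)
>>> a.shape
(5, 5)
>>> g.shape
(5, 5)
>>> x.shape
(5, 5)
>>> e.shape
()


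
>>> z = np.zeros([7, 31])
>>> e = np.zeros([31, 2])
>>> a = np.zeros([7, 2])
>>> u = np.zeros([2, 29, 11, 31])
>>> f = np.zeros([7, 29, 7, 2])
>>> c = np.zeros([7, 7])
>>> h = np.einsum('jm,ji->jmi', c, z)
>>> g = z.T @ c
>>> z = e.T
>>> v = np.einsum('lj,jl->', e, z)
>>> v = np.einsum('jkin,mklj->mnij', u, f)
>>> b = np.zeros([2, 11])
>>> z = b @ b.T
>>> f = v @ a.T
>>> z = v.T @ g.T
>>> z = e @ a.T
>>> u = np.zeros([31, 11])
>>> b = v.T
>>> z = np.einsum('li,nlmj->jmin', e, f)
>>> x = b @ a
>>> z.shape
(7, 11, 2, 7)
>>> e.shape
(31, 2)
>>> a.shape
(7, 2)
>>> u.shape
(31, 11)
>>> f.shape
(7, 31, 11, 7)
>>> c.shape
(7, 7)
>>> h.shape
(7, 7, 31)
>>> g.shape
(31, 7)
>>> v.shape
(7, 31, 11, 2)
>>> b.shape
(2, 11, 31, 7)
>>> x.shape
(2, 11, 31, 2)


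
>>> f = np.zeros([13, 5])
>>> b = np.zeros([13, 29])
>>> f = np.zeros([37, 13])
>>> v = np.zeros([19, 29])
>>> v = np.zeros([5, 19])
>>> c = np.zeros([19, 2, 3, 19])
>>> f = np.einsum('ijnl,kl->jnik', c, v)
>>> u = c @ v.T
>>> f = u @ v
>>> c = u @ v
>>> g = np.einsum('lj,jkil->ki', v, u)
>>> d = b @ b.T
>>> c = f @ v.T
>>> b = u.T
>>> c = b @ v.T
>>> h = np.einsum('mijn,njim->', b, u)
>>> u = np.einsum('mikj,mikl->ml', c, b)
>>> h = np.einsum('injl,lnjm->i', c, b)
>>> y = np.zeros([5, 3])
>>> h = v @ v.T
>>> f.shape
(19, 2, 3, 19)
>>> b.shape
(5, 3, 2, 19)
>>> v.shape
(5, 19)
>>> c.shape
(5, 3, 2, 5)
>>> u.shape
(5, 19)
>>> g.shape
(2, 3)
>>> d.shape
(13, 13)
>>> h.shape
(5, 5)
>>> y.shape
(5, 3)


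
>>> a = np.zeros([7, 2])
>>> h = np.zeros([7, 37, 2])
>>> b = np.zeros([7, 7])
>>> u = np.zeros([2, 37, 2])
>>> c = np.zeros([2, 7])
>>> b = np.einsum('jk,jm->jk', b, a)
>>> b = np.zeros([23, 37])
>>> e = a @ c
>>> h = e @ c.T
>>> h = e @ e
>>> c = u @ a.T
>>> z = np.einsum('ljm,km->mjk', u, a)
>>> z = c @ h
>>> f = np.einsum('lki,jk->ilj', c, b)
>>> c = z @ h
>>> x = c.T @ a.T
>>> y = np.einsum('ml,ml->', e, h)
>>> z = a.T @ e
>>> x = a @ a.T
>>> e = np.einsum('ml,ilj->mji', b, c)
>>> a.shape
(7, 2)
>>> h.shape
(7, 7)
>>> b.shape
(23, 37)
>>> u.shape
(2, 37, 2)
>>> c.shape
(2, 37, 7)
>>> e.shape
(23, 7, 2)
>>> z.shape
(2, 7)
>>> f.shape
(7, 2, 23)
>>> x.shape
(7, 7)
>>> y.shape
()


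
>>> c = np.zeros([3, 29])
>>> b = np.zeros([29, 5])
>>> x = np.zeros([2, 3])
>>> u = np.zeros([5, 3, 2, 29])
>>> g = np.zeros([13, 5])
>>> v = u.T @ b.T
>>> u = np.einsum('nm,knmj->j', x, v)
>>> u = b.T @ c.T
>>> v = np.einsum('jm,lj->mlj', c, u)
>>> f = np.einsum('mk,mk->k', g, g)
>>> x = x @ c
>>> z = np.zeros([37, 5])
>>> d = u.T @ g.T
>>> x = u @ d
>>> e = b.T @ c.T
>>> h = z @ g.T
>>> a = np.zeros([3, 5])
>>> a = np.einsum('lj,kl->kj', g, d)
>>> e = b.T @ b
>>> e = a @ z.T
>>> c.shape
(3, 29)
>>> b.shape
(29, 5)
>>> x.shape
(5, 13)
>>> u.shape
(5, 3)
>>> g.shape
(13, 5)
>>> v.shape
(29, 5, 3)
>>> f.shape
(5,)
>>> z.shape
(37, 5)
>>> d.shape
(3, 13)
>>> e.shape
(3, 37)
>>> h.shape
(37, 13)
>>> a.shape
(3, 5)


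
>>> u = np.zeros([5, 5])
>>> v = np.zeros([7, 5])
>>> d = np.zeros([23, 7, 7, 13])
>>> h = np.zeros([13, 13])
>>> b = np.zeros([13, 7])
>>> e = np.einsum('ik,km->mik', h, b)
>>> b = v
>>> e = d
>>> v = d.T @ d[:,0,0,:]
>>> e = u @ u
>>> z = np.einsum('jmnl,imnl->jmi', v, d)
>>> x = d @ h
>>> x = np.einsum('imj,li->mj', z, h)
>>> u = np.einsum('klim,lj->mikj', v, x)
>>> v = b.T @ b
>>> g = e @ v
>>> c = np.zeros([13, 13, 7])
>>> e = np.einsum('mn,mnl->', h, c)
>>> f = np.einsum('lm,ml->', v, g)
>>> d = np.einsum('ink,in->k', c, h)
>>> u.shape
(13, 7, 13, 23)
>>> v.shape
(5, 5)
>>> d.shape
(7,)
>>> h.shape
(13, 13)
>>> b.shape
(7, 5)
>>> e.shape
()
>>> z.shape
(13, 7, 23)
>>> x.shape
(7, 23)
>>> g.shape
(5, 5)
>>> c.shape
(13, 13, 7)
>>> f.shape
()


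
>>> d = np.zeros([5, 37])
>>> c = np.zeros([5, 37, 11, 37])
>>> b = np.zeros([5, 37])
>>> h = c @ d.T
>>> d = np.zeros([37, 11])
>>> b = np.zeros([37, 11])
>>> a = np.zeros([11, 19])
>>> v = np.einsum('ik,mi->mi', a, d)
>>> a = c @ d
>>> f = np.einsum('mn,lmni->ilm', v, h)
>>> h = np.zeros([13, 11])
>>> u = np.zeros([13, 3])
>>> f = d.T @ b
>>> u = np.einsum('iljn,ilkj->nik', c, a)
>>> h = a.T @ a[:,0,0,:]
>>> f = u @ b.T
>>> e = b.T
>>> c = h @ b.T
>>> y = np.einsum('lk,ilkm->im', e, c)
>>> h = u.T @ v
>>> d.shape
(37, 11)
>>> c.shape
(11, 11, 37, 37)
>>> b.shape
(37, 11)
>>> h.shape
(11, 5, 11)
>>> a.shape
(5, 37, 11, 11)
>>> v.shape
(37, 11)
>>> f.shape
(37, 5, 37)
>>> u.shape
(37, 5, 11)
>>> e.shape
(11, 37)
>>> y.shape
(11, 37)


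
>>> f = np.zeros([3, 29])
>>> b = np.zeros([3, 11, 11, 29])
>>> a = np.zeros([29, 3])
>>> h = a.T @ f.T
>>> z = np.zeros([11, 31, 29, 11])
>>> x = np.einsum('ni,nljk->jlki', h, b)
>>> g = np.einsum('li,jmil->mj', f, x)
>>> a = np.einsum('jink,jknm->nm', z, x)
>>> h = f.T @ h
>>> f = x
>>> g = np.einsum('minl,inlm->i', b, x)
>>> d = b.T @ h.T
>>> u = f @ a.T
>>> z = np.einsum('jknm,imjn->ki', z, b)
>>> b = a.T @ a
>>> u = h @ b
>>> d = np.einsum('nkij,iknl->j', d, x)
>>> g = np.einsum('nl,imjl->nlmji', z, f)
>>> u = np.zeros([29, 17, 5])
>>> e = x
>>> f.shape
(11, 11, 29, 3)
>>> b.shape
(3, 3)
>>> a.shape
(29, 3)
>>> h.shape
(29, 3)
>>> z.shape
(31, 3)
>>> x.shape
(11, 11, 29, 3)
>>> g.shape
(31, 3, 11, 29, 11)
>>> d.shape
(29,)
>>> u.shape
(29, 17, 5)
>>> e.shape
(11, 11, 29, 3)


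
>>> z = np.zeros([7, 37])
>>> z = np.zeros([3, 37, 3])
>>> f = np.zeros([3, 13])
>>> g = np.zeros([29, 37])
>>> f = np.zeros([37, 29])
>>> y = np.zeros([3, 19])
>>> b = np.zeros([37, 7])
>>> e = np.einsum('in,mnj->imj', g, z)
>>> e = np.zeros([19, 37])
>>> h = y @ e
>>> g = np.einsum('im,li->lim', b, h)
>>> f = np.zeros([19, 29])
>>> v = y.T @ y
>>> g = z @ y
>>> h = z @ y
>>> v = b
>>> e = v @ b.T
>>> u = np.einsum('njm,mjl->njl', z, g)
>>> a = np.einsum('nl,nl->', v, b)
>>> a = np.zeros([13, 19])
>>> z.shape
(3, 37, 3)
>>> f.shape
(19, 29)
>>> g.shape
(3, 37, 19)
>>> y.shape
(3, 19)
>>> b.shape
(37, 7)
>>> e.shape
(37, 37)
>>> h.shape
(3, 37, 19)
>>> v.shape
(37, 7)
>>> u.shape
(3, 37, 19)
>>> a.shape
(13, 19)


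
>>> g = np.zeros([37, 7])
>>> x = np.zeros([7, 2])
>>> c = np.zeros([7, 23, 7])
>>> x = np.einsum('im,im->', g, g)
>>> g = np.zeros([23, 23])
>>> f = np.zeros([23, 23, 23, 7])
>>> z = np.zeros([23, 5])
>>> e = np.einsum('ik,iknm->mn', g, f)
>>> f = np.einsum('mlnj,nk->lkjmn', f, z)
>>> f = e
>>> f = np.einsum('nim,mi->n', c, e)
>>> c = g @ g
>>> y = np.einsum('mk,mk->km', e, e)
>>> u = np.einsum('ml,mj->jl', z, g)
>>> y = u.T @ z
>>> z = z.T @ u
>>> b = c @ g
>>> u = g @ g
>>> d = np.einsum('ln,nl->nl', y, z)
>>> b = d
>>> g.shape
(23, 23)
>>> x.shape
()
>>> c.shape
(23, 23)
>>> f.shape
(7,)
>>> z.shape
(5, 5)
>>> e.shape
(7, 23)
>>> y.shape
(5, 5)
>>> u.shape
(23, 23)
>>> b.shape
(5, 5)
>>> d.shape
(5, 5)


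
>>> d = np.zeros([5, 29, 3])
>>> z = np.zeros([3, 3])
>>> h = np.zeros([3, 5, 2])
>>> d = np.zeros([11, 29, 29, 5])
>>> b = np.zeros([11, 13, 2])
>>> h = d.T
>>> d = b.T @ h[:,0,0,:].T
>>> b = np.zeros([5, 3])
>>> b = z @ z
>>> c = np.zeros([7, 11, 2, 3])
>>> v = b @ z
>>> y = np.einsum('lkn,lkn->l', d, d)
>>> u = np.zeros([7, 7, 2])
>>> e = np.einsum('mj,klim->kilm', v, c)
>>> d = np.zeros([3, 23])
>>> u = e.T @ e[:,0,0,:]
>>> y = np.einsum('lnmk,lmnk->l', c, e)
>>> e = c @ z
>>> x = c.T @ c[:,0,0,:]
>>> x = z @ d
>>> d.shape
(3, 23)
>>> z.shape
(3, 3)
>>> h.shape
(5, 29, 29, 11)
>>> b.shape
(3, 3)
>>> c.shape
(7, 11, 2, 3)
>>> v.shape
(3, 3)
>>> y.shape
(7,)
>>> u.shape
(3, 11, 2, 3)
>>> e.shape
(7, 11, 2, 3)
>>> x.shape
(3, 23)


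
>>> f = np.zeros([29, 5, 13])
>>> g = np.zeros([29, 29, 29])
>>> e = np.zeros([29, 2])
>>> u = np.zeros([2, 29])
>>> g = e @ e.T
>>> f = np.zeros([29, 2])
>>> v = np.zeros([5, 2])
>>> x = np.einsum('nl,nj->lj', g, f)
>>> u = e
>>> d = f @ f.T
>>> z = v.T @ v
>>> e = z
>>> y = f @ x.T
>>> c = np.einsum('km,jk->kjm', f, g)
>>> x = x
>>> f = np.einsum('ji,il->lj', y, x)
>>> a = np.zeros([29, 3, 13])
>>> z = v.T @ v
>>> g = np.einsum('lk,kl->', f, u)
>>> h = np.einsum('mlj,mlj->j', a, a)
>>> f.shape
(2, 29)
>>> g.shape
()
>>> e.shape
(2, 2)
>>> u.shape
(29, 2)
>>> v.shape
(5, 2)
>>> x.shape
(29, 2)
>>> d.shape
(29, 29)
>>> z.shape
(2, 2)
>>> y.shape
(29, 29)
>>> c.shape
(29, 29, 2)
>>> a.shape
(29, 3, 13)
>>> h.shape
(13,)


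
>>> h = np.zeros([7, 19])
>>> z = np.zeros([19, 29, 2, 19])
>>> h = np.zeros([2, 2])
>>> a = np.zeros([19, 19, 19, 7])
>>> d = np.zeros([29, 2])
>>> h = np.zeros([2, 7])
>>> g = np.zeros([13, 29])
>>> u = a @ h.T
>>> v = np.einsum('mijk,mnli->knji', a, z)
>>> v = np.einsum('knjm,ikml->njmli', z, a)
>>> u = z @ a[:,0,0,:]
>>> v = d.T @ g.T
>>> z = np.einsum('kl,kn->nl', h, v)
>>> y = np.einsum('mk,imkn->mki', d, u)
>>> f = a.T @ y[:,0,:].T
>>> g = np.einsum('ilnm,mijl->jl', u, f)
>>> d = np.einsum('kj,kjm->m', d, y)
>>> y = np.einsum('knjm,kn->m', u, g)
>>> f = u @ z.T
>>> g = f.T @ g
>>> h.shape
(2, 7)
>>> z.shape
(13, 7)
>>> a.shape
(19, 19, 19, 7)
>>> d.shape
(19,)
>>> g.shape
(13, 2, 29, 29)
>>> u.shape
(19, 29, 2, 7)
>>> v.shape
(2, 13)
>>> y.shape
(7,)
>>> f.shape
(19, 29, 2, 13)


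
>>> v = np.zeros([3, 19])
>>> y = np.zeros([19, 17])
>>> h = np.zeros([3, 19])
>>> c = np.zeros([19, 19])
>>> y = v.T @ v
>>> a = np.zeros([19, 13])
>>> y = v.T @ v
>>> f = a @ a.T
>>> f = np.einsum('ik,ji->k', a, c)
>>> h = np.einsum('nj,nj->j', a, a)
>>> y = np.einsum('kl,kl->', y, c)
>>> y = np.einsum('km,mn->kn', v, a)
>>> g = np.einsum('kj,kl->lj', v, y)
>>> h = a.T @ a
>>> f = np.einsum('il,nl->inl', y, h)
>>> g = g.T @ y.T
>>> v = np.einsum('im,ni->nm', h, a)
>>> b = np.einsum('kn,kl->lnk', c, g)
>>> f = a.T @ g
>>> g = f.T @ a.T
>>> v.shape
(19, 13)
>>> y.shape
(3, 13)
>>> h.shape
(13, 13)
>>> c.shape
(19, 19)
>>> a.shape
(19, 13)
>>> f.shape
(13, 3)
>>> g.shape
(3, 19)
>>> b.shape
(3, 19, 19)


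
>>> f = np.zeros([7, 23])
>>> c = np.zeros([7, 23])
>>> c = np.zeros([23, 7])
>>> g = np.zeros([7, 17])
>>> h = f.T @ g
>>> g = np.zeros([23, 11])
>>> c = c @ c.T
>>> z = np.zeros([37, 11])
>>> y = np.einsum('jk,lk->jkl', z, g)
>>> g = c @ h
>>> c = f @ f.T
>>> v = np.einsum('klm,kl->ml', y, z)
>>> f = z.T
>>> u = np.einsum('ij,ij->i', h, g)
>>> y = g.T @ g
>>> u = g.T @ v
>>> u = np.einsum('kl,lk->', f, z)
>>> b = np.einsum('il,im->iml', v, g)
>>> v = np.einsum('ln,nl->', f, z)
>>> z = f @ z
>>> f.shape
(11, 37)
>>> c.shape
(7, 7)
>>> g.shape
(23, 17)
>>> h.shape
(23, 17)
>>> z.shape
(11, 11)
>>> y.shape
(17, 17)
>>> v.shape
()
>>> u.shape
()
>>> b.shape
(23, 17, 11)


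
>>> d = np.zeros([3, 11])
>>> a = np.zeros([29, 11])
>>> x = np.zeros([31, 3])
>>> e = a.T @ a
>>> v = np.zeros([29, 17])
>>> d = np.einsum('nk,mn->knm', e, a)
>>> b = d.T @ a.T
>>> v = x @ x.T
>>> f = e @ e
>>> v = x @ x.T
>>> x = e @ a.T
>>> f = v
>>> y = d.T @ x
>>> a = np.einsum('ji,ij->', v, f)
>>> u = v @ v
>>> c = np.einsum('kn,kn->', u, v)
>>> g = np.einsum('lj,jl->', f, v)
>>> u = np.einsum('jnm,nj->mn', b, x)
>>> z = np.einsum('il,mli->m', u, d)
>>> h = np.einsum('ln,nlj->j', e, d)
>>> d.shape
(11, 11, 29)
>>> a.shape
()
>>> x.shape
(11, 29)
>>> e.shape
(11, 11)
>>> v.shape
(31, 31)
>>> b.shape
(29, 11, 29)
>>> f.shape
(31, 31)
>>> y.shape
(29, 11, 29)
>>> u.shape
(29, 11)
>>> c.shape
()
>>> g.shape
()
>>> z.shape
(11,)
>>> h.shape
(29,)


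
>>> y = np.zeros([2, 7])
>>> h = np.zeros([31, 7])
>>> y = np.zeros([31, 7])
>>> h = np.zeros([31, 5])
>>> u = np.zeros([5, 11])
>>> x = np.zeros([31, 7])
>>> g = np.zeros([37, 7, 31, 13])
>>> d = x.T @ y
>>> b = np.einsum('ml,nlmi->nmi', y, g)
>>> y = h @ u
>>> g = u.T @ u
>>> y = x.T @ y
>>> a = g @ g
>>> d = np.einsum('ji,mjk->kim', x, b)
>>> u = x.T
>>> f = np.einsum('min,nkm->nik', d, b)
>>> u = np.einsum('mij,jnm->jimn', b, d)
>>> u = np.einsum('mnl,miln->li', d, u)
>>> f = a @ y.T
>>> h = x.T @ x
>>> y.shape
(7, 11)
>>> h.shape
(7, 7)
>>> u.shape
(37, 31)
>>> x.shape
(31, 7)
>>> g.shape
(11, 11)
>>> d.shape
(13, 7, 37)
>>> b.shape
(37, 31, 13)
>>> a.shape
(11, 11)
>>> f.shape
(11, 7)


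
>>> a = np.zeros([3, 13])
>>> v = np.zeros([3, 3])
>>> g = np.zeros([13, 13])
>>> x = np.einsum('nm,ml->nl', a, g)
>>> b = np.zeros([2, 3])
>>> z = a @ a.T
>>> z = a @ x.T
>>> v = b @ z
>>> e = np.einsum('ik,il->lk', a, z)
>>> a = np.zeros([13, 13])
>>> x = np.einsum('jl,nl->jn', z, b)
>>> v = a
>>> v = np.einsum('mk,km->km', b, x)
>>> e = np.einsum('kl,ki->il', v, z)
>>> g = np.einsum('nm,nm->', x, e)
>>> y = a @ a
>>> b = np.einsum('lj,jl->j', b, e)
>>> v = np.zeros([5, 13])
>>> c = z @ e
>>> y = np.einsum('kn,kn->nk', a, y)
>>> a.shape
(13, 13)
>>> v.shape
(5, 13)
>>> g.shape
()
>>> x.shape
(3, 2)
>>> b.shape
(3,)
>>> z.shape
(3, 3)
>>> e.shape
(3, 2)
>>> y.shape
(13, 13)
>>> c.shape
(3, 2)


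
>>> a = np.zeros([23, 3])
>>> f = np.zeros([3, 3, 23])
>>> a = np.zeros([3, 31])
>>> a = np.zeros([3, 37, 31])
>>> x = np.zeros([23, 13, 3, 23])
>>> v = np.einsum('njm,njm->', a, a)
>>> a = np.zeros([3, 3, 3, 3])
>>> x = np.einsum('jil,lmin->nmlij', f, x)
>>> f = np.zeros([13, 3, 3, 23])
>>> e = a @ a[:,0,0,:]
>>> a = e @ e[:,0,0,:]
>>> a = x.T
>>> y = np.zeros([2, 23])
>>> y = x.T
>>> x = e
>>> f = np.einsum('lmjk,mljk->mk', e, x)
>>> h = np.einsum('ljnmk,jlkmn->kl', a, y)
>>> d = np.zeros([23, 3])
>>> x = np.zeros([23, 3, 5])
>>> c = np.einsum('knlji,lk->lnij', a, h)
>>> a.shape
(3, 3, 23, 13, 23)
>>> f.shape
(3, 3)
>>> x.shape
(23, 3, 5)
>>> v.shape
()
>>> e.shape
(3, 3, 3, 3)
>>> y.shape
(3, 3, 23, 13, 23)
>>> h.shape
(23, 3)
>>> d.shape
(23, 3)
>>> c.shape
(23, 3, 23, 13)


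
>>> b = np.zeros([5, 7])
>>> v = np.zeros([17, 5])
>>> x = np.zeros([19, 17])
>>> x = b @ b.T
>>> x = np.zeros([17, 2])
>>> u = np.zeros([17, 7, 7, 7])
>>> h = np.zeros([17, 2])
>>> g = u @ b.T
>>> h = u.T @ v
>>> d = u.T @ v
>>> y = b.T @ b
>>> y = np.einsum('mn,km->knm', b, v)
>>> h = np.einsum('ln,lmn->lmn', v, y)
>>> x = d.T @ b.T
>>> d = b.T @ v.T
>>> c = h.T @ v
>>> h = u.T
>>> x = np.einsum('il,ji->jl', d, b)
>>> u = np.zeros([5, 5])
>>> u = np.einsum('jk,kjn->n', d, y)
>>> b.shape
(5, 7)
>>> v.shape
(17, 5)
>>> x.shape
(5, 17)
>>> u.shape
(5,)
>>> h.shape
(7, 7, 7, 17)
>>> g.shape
(17, 7, 7, 5)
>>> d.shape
(7, 17)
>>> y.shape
(17, 7, 5)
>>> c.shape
(5, 7, 5)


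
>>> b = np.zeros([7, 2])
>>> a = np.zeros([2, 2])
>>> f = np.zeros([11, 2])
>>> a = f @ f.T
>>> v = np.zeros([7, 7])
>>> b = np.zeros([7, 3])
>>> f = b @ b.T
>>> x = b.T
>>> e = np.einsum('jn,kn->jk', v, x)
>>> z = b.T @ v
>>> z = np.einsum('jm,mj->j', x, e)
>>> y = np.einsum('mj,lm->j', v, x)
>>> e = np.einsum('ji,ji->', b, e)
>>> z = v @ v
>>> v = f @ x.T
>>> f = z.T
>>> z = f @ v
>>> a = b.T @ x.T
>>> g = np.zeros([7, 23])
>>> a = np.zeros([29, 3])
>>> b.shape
(7, 3)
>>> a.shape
(29, 3)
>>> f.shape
(7, 7)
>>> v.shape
(7, 3)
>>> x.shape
(3, 7)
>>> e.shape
()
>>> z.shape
(7, 3)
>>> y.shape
(7,)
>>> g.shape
(7, 23)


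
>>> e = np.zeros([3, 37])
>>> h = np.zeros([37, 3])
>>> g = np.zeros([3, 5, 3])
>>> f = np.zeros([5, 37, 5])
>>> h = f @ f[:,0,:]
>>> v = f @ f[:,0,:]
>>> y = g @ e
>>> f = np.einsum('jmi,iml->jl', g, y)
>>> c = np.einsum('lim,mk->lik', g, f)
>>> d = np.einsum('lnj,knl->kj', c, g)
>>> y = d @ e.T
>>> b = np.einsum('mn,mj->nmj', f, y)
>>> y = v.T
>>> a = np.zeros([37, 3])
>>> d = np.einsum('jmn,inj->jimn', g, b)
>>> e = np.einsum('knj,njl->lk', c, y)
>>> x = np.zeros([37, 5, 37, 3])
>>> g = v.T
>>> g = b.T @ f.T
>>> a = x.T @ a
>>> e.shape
(5, 3)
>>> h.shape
(5, 37, 5)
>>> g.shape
(3, 3, 3)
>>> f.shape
(3, 37)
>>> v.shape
(5, 37, 5)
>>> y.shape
(5, 37, 5)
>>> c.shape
(3, 5, 37)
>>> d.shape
(3, 37, 5, 3)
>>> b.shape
(37, 3, 3)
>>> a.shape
(3, 37, 5, 3)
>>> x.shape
(37, 5, 37, 3)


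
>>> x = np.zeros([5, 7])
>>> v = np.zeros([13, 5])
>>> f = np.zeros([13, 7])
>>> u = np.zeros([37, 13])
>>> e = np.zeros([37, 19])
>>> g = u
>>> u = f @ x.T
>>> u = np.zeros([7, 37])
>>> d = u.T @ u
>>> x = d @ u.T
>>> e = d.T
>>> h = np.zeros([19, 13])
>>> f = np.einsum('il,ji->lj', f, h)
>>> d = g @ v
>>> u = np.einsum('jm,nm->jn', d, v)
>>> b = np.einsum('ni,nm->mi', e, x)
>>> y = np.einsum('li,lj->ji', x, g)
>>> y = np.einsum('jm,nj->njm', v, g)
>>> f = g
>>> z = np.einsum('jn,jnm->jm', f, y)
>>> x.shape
(37, 7)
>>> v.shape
(13, 5)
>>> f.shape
(37, 13)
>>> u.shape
(37, 13)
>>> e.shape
(37, 37)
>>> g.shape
(37, 13)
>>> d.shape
(37, 5)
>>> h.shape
(19, 13)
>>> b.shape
(7, 37)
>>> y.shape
(37, 13, 5)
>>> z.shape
(37, 5)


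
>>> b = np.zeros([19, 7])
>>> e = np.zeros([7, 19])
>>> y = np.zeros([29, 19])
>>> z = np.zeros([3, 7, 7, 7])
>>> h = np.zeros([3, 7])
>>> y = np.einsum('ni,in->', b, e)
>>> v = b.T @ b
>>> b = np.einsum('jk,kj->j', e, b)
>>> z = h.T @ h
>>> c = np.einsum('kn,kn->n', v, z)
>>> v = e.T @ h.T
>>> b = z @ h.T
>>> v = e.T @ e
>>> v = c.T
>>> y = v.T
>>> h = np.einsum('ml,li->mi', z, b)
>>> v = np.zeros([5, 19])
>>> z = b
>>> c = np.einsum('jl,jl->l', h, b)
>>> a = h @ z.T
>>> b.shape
(7, 3)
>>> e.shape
(7, 19)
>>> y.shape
(7,)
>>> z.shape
(7, 3)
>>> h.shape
(7, 3)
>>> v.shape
(5, 19)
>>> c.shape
(3,)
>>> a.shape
(7, 7)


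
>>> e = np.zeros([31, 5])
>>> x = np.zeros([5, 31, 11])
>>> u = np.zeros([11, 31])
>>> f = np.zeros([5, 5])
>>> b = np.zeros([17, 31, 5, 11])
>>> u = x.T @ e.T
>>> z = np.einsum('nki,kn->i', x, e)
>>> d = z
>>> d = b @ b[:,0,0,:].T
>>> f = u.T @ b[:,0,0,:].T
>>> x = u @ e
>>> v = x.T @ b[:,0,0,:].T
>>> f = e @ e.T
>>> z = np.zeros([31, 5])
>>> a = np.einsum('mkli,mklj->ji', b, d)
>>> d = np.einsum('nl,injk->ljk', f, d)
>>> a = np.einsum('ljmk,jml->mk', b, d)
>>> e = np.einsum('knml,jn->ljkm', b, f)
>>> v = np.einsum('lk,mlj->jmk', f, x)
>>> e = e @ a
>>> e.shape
(11, 31, 17, 11)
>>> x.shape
(11, 31, 5)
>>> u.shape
(11, 31, 31)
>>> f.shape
(31, 31)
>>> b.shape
(17, 31, 5, 11)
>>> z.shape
(31, 5)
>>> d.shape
(31, 5, 17)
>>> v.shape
(5, 11, 31)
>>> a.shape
(5, 11)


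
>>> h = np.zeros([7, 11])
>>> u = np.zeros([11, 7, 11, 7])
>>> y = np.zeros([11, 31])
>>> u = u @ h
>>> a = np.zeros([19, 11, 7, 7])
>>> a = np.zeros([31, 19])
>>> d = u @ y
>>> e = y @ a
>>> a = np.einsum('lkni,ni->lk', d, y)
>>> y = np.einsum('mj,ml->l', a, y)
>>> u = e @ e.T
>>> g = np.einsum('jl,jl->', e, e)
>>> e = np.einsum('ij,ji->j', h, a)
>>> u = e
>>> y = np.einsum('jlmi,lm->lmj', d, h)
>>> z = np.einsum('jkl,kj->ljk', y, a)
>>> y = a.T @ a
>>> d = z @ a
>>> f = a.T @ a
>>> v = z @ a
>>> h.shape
(7, 11)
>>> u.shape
(11,)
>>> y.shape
(7, 7)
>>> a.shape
(11, 7)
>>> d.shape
(11, 7, 7)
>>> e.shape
(11,)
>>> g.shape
()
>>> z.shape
(11, 7, 11)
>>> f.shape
(7, 7)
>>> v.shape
(11, 7, 7)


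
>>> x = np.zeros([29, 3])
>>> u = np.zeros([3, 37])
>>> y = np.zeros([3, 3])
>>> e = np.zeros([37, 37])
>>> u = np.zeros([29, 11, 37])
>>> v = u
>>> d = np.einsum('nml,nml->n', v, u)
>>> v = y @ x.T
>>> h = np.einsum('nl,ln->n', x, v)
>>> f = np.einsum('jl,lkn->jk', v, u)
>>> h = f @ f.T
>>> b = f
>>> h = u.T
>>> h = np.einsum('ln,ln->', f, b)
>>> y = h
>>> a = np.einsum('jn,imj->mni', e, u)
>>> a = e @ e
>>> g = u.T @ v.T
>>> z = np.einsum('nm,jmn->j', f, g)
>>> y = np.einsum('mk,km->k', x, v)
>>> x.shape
(29, 3)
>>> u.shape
(29, 11, 37)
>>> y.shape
(3,)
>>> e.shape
(37, 37)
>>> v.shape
(3, 29)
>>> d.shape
(29,)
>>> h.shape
()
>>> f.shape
(3, 11)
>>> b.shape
(3, 11)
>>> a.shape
(37, 37)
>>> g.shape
(37, 11, 3)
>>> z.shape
(37,)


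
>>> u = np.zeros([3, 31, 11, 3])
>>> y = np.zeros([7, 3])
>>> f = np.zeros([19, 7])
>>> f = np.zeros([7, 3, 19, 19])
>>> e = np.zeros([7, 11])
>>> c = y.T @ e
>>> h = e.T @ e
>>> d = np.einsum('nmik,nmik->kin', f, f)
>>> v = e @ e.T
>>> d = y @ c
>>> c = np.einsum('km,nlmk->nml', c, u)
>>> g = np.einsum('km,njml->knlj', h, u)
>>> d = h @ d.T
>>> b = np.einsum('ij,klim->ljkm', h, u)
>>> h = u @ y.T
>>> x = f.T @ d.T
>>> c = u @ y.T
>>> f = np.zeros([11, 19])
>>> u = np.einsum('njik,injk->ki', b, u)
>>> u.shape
(3, 3)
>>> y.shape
(7, 3)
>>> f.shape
(11, 19)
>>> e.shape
(7, 11)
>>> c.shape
(3, 31, 11, 7)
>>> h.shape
(3, 31, 11, 7)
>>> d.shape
(11, 7)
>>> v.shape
(7, 7)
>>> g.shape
(11, 3, 3, 31)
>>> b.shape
(31, 11, 3, 3)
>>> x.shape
(19, 19, 3, 11)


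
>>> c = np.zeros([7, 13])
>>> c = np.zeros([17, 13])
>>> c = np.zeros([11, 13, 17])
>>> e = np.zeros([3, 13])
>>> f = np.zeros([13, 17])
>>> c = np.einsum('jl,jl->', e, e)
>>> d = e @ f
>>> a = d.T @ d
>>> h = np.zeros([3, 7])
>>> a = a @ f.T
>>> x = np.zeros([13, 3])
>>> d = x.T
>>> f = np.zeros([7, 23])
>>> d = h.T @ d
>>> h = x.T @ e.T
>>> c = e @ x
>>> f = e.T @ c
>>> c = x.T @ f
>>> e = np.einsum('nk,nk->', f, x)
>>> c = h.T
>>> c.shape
(3, 3)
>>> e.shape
()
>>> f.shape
(13, 3)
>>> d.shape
(7, 13)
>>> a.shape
(17, 13)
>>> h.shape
(3, 3)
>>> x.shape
(13, 3)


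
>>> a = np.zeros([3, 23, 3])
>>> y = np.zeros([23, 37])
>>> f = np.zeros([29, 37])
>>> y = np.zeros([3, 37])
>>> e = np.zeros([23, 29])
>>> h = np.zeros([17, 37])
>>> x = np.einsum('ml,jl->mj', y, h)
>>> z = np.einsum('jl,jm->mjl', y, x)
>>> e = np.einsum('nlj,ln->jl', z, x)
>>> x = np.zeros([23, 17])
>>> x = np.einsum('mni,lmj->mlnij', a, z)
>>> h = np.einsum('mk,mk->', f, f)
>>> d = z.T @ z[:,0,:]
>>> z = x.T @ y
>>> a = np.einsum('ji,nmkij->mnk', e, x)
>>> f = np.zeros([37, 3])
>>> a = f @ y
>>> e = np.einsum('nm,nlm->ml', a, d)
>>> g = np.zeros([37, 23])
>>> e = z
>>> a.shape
(37, 37)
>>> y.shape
(3, 37)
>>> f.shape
(37, 3)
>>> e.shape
(37, 3, 23, 17, 37)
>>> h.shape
()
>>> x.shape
(3, 17, 23, 3, 37)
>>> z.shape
(37, 3, 23, 17, 37)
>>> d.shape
(37, 3, 37)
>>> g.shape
(37, 23)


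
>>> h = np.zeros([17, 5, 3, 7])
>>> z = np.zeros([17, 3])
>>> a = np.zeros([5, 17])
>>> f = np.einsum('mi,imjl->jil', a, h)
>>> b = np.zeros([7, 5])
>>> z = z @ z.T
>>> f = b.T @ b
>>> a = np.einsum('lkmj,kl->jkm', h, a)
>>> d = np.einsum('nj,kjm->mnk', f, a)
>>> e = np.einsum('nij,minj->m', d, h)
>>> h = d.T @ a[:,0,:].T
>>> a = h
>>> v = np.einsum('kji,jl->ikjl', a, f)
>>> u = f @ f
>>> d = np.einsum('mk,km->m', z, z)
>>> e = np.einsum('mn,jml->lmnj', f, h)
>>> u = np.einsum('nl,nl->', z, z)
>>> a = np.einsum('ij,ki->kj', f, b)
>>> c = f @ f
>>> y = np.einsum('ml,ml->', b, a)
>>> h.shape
(7, 5, 7)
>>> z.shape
(17, 17)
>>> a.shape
(7, 5)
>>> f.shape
(5, 5)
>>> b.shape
(7, 5)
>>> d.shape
(17,)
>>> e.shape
(7, 5, 5, 7)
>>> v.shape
(7, 7, 5, 5)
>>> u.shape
()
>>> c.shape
(5, 5)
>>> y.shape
()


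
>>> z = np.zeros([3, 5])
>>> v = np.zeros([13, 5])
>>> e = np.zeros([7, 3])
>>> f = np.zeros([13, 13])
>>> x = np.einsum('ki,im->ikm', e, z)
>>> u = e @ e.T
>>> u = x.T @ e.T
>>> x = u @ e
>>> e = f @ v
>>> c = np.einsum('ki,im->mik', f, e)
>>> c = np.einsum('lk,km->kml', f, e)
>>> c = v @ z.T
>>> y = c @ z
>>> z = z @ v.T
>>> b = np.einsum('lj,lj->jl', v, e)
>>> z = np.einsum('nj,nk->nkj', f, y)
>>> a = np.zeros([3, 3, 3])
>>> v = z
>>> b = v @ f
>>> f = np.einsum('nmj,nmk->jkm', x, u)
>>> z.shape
(13, 5, 13)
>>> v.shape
(13, 5, 13)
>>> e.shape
(13, 5)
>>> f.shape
(3, 7, 7)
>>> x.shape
(5, 7, 3)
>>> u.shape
(5, 7, 7)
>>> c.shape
(13, 3)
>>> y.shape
(13, 5)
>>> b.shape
(13, 5, 13)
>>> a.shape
(3, 3, 3)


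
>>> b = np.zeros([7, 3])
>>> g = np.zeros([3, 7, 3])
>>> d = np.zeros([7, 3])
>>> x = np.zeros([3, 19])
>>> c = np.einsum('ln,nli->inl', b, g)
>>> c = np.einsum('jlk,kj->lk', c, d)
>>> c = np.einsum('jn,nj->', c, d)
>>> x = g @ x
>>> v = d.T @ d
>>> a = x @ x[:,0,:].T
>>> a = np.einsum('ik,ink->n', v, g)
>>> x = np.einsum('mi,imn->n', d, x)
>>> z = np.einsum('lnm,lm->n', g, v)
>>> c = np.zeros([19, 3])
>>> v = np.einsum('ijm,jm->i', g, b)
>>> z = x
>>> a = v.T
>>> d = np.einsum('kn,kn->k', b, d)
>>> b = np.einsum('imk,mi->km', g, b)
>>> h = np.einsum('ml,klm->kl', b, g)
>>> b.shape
(3, 7)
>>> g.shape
(3, 7, 3)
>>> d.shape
(7,)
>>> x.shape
(19,)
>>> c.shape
(19, 3)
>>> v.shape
(3,)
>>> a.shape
(3,)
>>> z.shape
(19,)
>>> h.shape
(3, 7)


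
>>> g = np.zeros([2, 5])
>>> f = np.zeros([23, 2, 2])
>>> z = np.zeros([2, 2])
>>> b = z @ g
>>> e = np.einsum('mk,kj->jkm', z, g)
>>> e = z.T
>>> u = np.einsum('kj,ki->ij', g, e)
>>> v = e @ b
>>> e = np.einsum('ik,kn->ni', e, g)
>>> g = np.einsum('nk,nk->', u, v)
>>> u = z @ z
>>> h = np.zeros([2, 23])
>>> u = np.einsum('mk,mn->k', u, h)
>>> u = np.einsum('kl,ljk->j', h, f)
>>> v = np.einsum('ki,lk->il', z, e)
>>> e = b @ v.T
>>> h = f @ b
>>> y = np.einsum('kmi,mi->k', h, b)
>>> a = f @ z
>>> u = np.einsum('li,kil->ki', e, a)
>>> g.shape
()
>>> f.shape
(23, 2, 2)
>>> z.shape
(2, 2)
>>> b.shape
(2, 5)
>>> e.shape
(2, 2)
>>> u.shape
(23, 2)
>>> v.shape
(2, 5)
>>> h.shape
(23, 2, 5)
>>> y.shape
(23,)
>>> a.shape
(23, 2, 2)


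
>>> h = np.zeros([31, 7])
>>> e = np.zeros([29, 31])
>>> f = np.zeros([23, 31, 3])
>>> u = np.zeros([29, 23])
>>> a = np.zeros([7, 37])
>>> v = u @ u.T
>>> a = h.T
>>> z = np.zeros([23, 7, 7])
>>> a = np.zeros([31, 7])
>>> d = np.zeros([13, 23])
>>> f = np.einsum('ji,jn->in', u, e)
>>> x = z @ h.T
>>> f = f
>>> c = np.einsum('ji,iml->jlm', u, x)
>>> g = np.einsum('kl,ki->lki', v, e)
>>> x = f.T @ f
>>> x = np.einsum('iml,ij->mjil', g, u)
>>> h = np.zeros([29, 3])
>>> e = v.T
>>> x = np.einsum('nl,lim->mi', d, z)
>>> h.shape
(29, 3)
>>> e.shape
(29, 29)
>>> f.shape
(23, 31)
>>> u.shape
(29, 23)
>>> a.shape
(31, 7)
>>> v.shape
(29, 29)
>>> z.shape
(23, 7, 7)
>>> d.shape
(13, 23)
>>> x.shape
(7, 7)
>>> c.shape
(29, 31, 7)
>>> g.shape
(29, 29, 31)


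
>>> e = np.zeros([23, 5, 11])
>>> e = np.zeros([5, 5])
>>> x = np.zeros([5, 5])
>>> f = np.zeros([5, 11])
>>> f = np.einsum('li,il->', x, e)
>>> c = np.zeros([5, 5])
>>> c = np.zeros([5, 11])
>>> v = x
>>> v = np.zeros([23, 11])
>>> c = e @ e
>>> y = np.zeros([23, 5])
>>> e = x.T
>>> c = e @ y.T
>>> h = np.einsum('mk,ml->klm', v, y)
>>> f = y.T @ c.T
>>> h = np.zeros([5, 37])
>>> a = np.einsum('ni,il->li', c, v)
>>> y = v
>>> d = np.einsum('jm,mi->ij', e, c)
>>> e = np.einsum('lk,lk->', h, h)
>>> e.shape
()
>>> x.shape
(5, 5)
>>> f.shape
(5, 5)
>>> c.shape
(5, 23)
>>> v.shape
(23, 11)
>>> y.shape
(23, 11)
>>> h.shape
(5, 37)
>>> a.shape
(11, 23)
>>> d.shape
(23, 5)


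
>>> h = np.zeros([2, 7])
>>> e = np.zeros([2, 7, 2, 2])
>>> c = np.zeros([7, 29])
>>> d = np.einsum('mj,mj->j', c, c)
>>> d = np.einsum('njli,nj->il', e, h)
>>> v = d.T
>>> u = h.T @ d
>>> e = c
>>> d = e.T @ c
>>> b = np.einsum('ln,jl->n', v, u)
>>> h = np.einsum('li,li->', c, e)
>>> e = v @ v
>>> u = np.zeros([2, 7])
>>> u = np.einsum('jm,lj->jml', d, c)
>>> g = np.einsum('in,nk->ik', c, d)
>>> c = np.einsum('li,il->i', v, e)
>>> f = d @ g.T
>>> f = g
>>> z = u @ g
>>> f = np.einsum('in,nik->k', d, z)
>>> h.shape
()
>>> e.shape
(2, 2)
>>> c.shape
(2,)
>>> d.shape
(29, 29)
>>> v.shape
(2, 2)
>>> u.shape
(29, 29, 7)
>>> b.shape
(2,)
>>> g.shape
(7, 29)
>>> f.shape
(29,)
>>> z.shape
(29, 29, 29)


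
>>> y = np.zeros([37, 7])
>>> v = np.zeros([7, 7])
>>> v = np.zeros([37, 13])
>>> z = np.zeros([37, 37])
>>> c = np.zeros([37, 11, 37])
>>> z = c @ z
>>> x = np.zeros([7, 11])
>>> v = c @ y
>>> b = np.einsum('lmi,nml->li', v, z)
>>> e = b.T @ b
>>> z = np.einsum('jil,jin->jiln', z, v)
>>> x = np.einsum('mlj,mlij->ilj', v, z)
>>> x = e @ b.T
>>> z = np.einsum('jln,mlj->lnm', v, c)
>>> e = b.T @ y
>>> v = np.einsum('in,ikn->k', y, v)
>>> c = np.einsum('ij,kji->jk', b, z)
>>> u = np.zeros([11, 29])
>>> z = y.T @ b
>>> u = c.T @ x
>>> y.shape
(37, 7)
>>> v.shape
(11,)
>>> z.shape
(7, 7)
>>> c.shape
(7, 11)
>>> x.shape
(7, 37)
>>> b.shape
(37, 7)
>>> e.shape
(7, 7)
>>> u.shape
(11, 37)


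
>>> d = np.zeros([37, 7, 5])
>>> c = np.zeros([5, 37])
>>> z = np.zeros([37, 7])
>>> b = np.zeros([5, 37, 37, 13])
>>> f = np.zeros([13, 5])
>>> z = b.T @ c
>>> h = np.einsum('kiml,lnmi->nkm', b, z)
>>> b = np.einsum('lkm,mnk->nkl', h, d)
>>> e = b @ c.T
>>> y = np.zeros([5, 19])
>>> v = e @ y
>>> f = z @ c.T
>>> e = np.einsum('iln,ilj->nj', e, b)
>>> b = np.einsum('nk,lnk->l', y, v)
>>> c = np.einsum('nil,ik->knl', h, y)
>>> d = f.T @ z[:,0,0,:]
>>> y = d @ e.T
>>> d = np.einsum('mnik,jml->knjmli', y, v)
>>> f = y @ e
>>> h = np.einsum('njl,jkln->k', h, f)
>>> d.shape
(5, 37, 7, 5, 19, 37)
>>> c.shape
(19, 37, 37)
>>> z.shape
(13, 37, 37, 37)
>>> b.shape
(7,)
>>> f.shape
(5, 37, 37, 37)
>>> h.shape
(37,)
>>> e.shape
(5, 37)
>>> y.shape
(5, 37, 37, 5)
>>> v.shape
(7, 5, 19)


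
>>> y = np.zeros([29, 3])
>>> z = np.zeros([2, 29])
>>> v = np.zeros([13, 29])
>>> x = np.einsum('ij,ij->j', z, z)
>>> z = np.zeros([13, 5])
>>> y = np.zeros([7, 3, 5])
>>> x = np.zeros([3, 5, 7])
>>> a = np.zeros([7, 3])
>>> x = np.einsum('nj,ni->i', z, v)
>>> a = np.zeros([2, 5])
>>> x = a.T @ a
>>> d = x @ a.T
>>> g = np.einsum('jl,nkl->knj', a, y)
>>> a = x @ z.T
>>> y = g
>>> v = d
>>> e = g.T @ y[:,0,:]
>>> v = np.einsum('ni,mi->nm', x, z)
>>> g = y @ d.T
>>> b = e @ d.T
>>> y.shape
(3, 7, 2)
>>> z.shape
(13, 5)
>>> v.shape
(5, 13)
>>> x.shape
(5, 5)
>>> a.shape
(5, 13)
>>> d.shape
(5, 2)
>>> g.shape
(3, 7, 5)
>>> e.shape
(2, 7, 2)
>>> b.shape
(2, 7, 5)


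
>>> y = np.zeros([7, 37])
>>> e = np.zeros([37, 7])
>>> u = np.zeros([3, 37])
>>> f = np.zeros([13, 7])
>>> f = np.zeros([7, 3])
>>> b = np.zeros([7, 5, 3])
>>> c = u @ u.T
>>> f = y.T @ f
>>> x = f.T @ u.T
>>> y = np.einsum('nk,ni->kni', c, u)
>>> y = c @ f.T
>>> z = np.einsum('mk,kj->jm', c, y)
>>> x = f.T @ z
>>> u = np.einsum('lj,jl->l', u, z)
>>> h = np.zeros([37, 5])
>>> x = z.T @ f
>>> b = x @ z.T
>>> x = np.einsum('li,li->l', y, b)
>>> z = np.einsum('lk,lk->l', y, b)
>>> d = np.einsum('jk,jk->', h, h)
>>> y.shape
(3, 37)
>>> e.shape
(37, 7)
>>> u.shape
(3,)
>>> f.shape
(37, 3)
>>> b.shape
(3, 37)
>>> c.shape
(3, 3)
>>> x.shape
(3,)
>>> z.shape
(3,)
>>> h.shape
(37, 5)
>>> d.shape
()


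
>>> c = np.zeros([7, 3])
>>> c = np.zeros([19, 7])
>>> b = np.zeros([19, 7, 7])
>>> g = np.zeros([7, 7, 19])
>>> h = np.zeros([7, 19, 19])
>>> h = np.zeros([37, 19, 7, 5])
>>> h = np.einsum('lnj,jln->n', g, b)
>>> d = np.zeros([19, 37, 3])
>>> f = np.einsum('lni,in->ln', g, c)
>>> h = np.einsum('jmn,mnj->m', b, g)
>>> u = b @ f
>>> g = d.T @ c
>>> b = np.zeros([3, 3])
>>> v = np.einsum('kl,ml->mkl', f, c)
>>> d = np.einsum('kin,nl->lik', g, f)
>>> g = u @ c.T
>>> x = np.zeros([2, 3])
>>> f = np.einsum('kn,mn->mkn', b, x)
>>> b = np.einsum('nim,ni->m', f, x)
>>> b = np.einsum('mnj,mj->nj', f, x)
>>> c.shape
(19, 7)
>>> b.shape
(3, 3)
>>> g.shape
(19, 7, 19)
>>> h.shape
(7,)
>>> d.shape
(7, 37, 3)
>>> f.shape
(2, 3, 3)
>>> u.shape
(19, 7, 7)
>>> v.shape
(19, 7, 7)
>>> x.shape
(2, 3)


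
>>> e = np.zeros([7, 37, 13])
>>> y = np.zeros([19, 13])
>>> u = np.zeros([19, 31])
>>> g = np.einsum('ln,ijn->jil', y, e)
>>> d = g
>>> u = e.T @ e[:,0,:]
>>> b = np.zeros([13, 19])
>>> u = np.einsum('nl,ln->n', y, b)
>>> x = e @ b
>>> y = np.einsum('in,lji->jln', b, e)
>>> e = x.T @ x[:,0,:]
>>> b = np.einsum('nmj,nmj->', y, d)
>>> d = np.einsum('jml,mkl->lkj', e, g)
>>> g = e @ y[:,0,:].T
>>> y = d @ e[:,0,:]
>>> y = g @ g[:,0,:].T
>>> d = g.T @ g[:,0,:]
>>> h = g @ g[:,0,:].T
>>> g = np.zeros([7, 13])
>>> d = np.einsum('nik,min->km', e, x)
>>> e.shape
(19, 37, 19)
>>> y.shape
(19, 37, 19)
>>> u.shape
(19,)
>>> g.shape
(7, 13)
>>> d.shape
(19, 7)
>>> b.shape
()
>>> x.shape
(7, 37, 19)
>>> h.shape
(19, 37, 19)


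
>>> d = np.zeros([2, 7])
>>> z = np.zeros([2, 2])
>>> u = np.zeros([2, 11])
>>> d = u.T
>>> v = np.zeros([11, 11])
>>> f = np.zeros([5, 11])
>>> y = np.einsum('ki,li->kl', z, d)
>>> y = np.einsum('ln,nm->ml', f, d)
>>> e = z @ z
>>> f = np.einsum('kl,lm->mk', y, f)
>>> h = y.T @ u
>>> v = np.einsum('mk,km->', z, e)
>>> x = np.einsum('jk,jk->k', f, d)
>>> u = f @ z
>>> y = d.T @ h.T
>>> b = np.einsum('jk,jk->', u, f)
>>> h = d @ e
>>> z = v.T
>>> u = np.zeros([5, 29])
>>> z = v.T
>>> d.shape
(11, 2)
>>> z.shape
()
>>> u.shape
(5, 29)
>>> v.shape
()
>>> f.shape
(11, 2)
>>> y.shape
(2, 5)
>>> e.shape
(2, 2)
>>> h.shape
(11, 2)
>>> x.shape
(2,)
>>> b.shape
()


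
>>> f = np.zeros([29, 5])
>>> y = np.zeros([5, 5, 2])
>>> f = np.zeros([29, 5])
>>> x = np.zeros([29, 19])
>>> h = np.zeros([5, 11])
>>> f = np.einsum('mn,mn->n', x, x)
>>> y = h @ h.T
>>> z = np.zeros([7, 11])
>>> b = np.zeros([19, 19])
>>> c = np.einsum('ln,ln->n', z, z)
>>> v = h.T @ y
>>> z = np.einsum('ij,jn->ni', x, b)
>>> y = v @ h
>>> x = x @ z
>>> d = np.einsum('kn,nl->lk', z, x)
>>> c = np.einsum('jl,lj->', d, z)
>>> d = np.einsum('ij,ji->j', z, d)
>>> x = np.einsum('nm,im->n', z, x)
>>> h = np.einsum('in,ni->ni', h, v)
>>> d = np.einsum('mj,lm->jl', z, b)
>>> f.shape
(19,)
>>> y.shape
(11, 11)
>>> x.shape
(19,)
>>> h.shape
(11, 5)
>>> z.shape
(19, 29)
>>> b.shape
(19, 19)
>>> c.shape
()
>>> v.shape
(11, 5)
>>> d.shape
(29, 19)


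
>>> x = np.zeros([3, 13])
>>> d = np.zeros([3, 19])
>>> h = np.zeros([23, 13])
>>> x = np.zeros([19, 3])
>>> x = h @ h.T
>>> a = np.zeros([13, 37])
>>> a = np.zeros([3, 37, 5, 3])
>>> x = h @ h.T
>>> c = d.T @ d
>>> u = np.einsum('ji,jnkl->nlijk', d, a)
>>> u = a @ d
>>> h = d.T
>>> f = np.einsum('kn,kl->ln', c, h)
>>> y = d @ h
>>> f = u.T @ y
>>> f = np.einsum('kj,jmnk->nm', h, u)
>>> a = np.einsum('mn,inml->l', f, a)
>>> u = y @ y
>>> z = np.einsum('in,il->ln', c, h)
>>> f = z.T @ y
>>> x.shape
(23, 23)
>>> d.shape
(3, 19)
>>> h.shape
(19, 3)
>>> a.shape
(3,)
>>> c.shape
(19, 19)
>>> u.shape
(3, 3)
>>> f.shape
(19, 3)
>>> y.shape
(3, 3)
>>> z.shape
(3, 19)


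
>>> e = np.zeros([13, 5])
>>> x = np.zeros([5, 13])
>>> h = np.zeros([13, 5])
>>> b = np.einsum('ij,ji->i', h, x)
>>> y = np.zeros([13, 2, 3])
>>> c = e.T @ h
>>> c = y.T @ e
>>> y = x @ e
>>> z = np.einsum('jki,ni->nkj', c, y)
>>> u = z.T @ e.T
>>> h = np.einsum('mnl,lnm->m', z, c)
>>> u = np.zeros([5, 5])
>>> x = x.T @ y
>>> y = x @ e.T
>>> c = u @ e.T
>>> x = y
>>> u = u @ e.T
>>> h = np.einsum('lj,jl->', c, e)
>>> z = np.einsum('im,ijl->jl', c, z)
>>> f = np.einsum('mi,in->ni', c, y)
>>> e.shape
(13, 5)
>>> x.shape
(13, 13)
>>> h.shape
()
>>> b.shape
(13,)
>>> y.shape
(13, 13)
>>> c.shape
(5, 13)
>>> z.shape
(2, 3)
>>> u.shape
(5, 13)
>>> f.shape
(13, 13)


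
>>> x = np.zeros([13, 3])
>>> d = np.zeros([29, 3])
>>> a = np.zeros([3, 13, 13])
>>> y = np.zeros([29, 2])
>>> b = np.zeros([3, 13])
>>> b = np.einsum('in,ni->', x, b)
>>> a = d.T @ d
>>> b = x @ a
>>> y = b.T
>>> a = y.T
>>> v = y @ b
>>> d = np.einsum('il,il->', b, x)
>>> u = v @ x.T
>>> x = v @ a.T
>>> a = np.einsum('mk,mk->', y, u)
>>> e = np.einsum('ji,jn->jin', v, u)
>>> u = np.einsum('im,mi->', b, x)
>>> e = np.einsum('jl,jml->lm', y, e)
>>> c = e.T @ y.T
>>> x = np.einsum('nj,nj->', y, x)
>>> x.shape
()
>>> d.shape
()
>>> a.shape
()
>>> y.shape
(3, 13)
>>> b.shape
(13, 3)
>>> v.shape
(3, 3)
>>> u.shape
()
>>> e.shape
(13, 3)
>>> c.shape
(3, 3)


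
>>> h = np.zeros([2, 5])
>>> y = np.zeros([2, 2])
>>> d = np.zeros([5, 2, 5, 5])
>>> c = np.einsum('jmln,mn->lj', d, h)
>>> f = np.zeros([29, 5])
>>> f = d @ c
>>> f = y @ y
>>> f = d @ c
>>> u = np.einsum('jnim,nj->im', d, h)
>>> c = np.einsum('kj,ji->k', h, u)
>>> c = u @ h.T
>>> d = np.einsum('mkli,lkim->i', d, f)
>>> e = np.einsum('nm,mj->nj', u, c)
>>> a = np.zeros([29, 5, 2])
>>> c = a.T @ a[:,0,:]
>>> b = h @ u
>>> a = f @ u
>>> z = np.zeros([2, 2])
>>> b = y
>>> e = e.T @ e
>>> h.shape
(2, 5)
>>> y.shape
(2, 2)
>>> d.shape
(5,)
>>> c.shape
(2, 5, 2)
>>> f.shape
(5, 2, 5, 5)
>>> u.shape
(5, 5)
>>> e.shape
(2, 2)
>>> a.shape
(5, 2, 5, 5)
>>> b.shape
(2, 2)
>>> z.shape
(2, 2)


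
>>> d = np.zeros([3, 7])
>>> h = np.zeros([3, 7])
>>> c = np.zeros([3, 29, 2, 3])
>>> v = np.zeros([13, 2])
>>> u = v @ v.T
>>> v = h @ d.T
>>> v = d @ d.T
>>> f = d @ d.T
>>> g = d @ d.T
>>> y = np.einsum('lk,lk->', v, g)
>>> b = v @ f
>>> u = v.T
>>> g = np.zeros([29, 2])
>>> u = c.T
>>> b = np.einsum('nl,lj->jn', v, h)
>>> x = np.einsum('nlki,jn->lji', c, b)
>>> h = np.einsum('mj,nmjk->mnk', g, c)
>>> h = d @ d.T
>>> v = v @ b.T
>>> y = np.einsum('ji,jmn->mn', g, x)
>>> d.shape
(3, 7)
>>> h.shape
(3, 3)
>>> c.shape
(3, 29, 2, 3)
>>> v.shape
(3, 7)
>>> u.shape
(3, 2, 29, 3)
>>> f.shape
(3, 3)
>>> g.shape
(29, 2)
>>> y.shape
(7, 3)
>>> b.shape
(7, 3)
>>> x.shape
(29, 7, 3)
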